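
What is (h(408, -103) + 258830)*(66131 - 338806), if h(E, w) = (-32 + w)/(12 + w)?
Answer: -494038123375/7 ≈ -7.0577e+10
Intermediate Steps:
h(E, w) = (-32 + w)/(12 + w)
(h(408, -103) + 258830)*(66131 - 338806) = ((-32 - 103)/(12 - 103) + 258830)*(66131 - 338806) = (-135/(-91) + 258830)*(-272675) = (-1/91*(-135) + 258830)*(-272675) = (135/91 + 258830)*(-272675) = (23553665/91)*(-272675) = -494038123375/7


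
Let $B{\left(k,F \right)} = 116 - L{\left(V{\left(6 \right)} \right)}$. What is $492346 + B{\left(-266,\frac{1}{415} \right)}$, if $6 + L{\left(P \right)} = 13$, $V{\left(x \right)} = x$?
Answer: $492455$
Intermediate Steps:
$L{\left(P \right)} = 7$ ($L{\left(P \right)} = -6 + 13 = 7$)
$B{\left(k,F \right)} = 109$ ($B{\left(k,F \right)} = 116 - 7 = 109$)
$492346 + B{\left(-266,\frac{1}{415} \right)} = 492346 + 109 = 492455$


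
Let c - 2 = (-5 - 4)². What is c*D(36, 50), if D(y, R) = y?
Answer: 2988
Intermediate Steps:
c = 83 (c = 2 + (-5 - 4)² = 2 + (-9)² = 2 + 81 = 83)
c*D(36, 50) = 83*36 = 2988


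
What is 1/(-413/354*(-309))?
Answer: 2/721 ≈ 0.0027739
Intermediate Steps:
1/(-413/354*(-309)) = 1/(-413*1/354*(-309)) = 1/(-7/6*(-309)) = 1/(721/2) = 2/721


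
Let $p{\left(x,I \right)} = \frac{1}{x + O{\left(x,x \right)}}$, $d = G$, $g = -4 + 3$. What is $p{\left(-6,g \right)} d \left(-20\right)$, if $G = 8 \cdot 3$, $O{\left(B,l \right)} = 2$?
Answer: $120$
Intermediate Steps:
$g = -1$
$G = 24$
$d = 24$
$p{\left(x,I \right)} = \frac{1}{2 + x}$ ($p{\left(x,I \right)} = \frac{1}{x + 2} = \frac{1}{2 + x}$)
$p{\left(-6,g \right)} d \left(-20\right) = \frac{1}{2 - 6} \cdot 24 \left(-20\right) = \frac{1}{-4} \cdot 24 \left(-20\right) = \left(- \frac{1}{4}\right) 24 \left(-20\right) = \left(-6\right) \left(-20\right) = 120$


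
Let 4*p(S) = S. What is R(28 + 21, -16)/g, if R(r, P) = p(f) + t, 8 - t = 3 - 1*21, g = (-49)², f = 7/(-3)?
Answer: 305/28812 ≈ 0.010586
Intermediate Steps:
f = -7/3 (f = 7*(-⅓) = -7/3 ≈ -2.3333)
g = 2401
p(S) = S/4
t = 26 (t = 8 - (3 - 1*21) = 8 - (3 - 21) = 8 - 1*(-18) = 8 + 18 = 26)
R(r, P) = 305/12 (R(r, P) = (¼)*(-7/3) + 26 = -7/12 + 26 = 305/12)
R(28 + 21, -16)/g = (305/12)/2401 = (305/12)*(1/2401) = 305/28812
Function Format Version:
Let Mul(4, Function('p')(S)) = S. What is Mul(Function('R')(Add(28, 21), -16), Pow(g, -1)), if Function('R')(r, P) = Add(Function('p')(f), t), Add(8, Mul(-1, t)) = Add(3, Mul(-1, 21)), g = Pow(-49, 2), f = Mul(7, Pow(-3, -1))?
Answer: Rational(305, 28812) ≈ 0.010586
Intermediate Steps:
f = Rational(-7, 3) (f = Mul(7, Rational(-1, 3)) = Rational(-7, 3) ≈ -2.3333)
g = 2401
Function('p')(S) = Mul(Rational(1, 4), S)
t = 26 (t = Add(8, Mul(-1, Add(3, Mul(-1, 21)))) = Add(8, Mul(-1, Add(3, -21))) = Add(8, Mul(-1, -18)) = Add(8, 18) = 26)
Function('R')(r, P) = Rational(305, 12) (Function('R')(r, P) = Add(Mul(Rational(1, 4), Rational(-7, 3)), 26) = Add(Rational(-7, 12), 26) = Rational(305, 12))
Mul(Function('R')(Add(28, 21), -16), Pow(g, -1)) = Mul(Rational(305, 12), Pow(2401, -1)) = Mul(Rational(305, 12), Rational(1, 2401)) = Rational(305, 28812)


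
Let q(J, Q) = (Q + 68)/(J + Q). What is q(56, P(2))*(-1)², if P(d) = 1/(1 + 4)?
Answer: 341/281 ≈ 1.2135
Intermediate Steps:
P(d) = ⅕ (P(d) = 1/5 = ⅕)
q(J, Q) = (68 + Q)/(J + Q)
q(56, P(2))*(-1)² = ((68 + ⅕)/(56 + ⅕))*(-1)² = ((341/5)/(281/5))*1 = ((5/281)*(341/5))*1 = (341/281)*1 = 341/281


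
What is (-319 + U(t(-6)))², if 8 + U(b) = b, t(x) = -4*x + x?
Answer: 95481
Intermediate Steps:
t(x) = -3*x
U(b) = -8 + b
(-319 + U(t(-6)))² = (-319 + (-8 - 3*(-6)))² = (-319 + (-8 + 18))² = (-319 + 10)² = (-309)² = 95481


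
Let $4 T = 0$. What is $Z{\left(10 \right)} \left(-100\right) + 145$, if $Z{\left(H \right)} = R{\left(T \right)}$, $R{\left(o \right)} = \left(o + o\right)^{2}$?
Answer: $145$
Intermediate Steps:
$T = 0$ ($T = \frac{1}{4} \cdot 0 = 0$)
$R{\left(o \right)} = 4 o^{2}$ ($R{\left(o \right)} = \left(2 o\right)^{2} = 4 o^{2}$)
$Z{\left(H \right)} = 0$ ($Z{\left(H \right)} = 4 \cdot 0^{2} = 4 \cdot 0 = 0$)
$Z{\left(10 \right)} \left(-100\right) + 145 = 0 \left(-100\right) + 145 = 0 + 145 = 145$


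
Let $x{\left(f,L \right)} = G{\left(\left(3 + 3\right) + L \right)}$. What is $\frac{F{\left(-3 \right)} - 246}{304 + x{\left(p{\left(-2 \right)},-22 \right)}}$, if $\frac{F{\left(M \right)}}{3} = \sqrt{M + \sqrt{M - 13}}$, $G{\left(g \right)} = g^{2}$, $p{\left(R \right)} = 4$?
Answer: $- \frac{243}{560} + \frac{3 i}{280} \approx -0.43393 + 0.010714 i$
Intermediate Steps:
$x{\left(f,L \right)} = \left(6 + L\right)^{2}$ ($x{\left(f,L \right)} = \left(\left(3 + 3\right) + L\right)^{2} = \left(6 + L\right)^{2}$)
$F{\left(M \right)} = 3 \sqrt{M + \sqrt{-13 + M}}$ ($F{\left(M \right)} = 3 \sqrt{M + \sqrt{M - 13}} = 3 \sqrt{M + \sqrt{-13 + M}}$)
$\frac{F{\left(-3 \right)} - 246}{304 + x{\left(p{\left(-2 \right)},-22 \right)}} = \frac{3 \sqrt{-3 + \sqrt{-13 - 3}} - 246}{304 + \left(6 - 22\right)^{2}} = \frac{3 \sqrt{-3 + \sqrt{-16}} - 246}{304 + \left(-16\right)^{2}} = \frac{3 \sqrt{-3 + 4 i} - 246}{304 + 256} = \frac{3 \left(1 + 2 i\right) - 246}{560} = \left(\left(3 + 6 i\right) - 246\right) \frac{1}{560} = \left(-243 + 6 i\right) \frac{1}{560} = - \frac{243}{560} + \frac{3 i}{280}$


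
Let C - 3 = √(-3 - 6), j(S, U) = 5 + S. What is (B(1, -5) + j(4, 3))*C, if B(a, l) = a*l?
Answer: 12 + 12*I ≈ 12.0 + 12.0*I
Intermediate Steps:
C = 3 + 3*I (C = 3 + √(-3 - 6) = 3 + √(-9) = 3 + 3*I ≈ 3.0 + 3.0*I)
(B(1, -5) + j(4, 3))*C = (1*(-5) + (5 + 4))*(3 + 3*I) = (-5 + 9)*(3 + 3*I) = 4*(3 + 3*I) = 12 + 12*I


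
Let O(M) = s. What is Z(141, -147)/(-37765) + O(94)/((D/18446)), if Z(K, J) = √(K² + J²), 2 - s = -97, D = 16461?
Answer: 202906/1829 - 3*√4610/37765 ≈ 110.93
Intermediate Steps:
s = 99 (s = 2 - 1*(-97) = 2 + 97 = 99)
O(M) = 99
Z(K, J) = √(J² + K²)
Z(141, -147)/(-37765) + O(94)/((D/18446)) = √((-147)² + 141²)/(-37765) + 99/((16461/18446)) = √(21609 + 19881)*(-1/37765) + 99/((16461*(1/18446))) = √41490*(-1/37765) + 99/(16461/18446) = (3*√4610)*(-1/37765) + 99*(18446/16461) = -3*√4610/37765 + 202906/1829 = 202906/1829 - 3*√4610/37765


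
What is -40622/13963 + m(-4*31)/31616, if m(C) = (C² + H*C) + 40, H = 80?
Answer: -150945563/55181776 ≈ -2.7354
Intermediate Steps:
m(C) = 40 + C² + 80*C (m(C) = (C² + 80*C) + 40 = 40 + C² + 80*C)
-40622/13963 + m(-4*31)/31616 = -40622/13963 + (40 + (-4*31)² + 80*(-4*31))/31616 = -40622*1/13963 + (40 + (-124)² + 80*(-124))*(1/31616) = -40622/13963 + (40 + 15376 - 9920)*(1/31616) = -40622/13963 + 5496*(1/31616) = -40622/13963 + 687/3952 = -150945563/55181776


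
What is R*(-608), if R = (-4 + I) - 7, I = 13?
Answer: -1216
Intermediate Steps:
R = 2 (R = (-4 + 13) - 7 = 9 - 7 = 2)
R*(-608) = 2*(-608) = -1216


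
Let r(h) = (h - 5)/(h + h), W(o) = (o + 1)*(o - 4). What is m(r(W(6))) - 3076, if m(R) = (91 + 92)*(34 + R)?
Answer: 89735/28 ≈ 3204.8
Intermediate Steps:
W(o) = (1 + o)*(-4 + o)
r(h) = (-5 + h)/(2*h) (r(h) = (-5 + h)/((2*h)) = (-5 + h)*(1/(2*h)) = (-5 + h)/(2*h))
m(R) = 6222 + 183*R (m(R) = 183*(34 + R) = 6222 + 183*R)
m(r(W(6))) - 3076 = (6222 + 183*((-5 + (-4 + 6**2 - 3*6))/(2*(-4 + 6**2 - 3*6)))) - 3076 = (6222 + 183*((-5 + (-4 + 36 - 18))/(2*(-4 + 36 - 18)))) - 3076 = (6222 + 183*((1/2)*(-5 + 14)/14)) - 3076 = (6222 + 183*((1/2)*(1/14)*9)) - 3076 = (6222 + 183*(9/28)) - 3076 = (6222 + 1647/28) - 3076 = 175863/28 - 3076 = 89735/28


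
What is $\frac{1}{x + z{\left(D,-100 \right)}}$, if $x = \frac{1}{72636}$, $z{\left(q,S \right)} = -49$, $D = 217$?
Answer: $- \frac{72636}{3559163} \approx -0.020408$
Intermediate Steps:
$x = \frac{1}{72636} \approx 1.3767 \cdot 10^{-5}$
$\frac{1}{x + z{\left(D,-100 \right)}} = \frac{1}{\frac{1}{72636} - 49} = \frac{1}{- \frac{3559163}{72636}} = - \frac{72636}{3559163}$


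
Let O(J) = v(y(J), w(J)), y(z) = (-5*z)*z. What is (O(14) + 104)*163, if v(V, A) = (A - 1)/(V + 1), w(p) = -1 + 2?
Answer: 16952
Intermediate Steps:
y(z) = -5*z²
w(p) = 1
v(V, A) = (-1 + A)/(1 + V)
O(J) = 0 (O(J) = (-1 + 1)/(1 - 5*J²) = 0/(1 - 5*J²) = 0)
(O(14) + 104)*163 = (0 + 104)*163 = 104*163 = 16952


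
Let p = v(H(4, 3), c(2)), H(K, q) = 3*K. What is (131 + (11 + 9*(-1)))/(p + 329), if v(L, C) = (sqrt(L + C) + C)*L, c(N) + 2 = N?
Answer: 43757/106513 - 3192*sqrt(3)/106513 ≈ 0.35891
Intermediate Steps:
c(N) = -2 + N
v(L, C) = L*(C + sqrt(C + L)) (v(L, C) = (sqrt(C + L) + C)*L = (C + sqrt(C + L))*L = L*(C + sqrt(C + L)))
p = 24*sqrt(3) (p = (3*4)*((-2 + 2) + sqrt((-2 + 2) + 3*4)) = 12*(0 + sqrt(0 + 12)) = 12*(0 + sqrt(12)) = 12*(0 + 2*sqrt(3)) = 12*(2*sqrt(3)) = 24*sqrt(3) ≈ 41.569)
(131 + (11 + 9*(-1)))/(p + 329) = (131 + (11 + 9*(-1)))/(24*sqrt(3) + 329) = (131 + (11 - 9))/(329 + 24*sqrt(3)) = (131 + 2)/(329 + 24*sqrt(3)) = 133/(329 + 24*sqrt(3))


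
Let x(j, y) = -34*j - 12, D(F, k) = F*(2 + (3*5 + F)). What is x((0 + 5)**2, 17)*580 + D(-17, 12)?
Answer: -499960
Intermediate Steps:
D(F, k) = F*(17 + F) (D(F, k) = F*(2 + (15 + F)) = F*(17 + F))
x(j, y) = -12 - 34*j
x((0 + 5)**2, 17)*580 + D(-17, 12) = (-12 - 34*(0 + 5)**2)*580 - 17*(17 - 17) = (-12 - 34*5**2)*580 - 17*0 = (-12 - 34*25)*580 + 0 = (-12 - 850)*580 + 0 = -862*580 + 0 = -499960 + 0 = -499960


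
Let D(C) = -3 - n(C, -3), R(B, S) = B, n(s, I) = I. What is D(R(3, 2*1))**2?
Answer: 0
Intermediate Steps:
D(C) = 0 (D(C) = -3 - 1*(-3) = -3 + 3 = 0)
D(R(3, 2*1))**2 = 0**2 = 0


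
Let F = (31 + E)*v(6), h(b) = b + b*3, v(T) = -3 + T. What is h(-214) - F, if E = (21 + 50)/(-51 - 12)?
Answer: -19858/21 ≈ -945.62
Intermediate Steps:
E = -71/63 (E = 71/(-63) = 71*(-1/63) = -71/63 ≈ -1.1270)
h(b) = 4*b (h(b) = b + 3*b = 4*b)
F = 1882/21 (F = (31 - 71/63)*(-3 + 6) = (1882/63)*3 = 1882/21 ≈ 89.619)
h(-214) - F = 4*(-214) - 1*1882/21 = -856 - 1882/21 = -19858/21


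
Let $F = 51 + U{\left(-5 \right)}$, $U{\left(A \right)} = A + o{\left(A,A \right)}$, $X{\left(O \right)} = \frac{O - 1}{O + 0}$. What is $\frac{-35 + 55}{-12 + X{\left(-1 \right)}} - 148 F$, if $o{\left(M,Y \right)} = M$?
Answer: $-6070$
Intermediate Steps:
$X{\left(O \right)} = \frac{-1 + O}{O}$
$U{\left(A \right)} = 2 A$ ($U{\left(A \right)} = A + A = 2 A$)
$F = 41$ ($F = 51 + 2 \left(-5\right) = 51 - 10 = 41$)
$\frac{-35 + 55}{-12 + X{\left(-1 \right)}} - 148 F = \frac{-35 + 55}{-12 + \frac{-1 - 1}{-1}} - 6068 = \frac{20}{-12 - -2} - 6068 = \frac{20}{-12 + 2} - 6068 = \frac{20}{-10} - 6068 = 20 \left(- \frac{1}{10}\right) - 6068 = -2 - 6068 = -6070$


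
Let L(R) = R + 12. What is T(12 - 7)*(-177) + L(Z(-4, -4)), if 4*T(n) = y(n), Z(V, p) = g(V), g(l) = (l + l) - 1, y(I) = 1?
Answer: -165/4 ≈ -41.250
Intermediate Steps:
g(l) = -1 + 2*l (g(l) = 2*l - 1 = -1 + 2*l)
Z(V, p) = -1 + 2*V
T(n) = ¼ (T(n) = (¼)*1 = ¼)
L(R) = 12 + R
T(12 - 7)*(-177) + L(Z(-4, -4)) = (¼)*(-177) + (12 + (-1 + 2*(-4))) = -177/4 + (12 + (-1 - 8)) = -177/4 + (12 - 9) = -177/4 + 3 = -165/4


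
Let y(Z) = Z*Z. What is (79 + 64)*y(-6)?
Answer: 5148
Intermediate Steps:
y(Z) = Z²
(79 + 64)*y(-6) = (79 + 64)*(-6)² = 143*36 = 5148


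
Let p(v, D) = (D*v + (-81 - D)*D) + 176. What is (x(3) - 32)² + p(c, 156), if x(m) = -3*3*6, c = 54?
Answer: -20976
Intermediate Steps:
p(v, D) = 176 + D*v + D*(-81 - D) (p(v, D) = (D*v + D*(-81 - D)) + 176 = 176 + D*v + D*(-81 - D))
x(m) = -54 (x(m) = -9*6 = -54)
(x(3) - 32)² + p(c, 156) = (-54 - 32)² + (176 - 1*156² - 81*156 + 156*54) = (-86)² + (176 - 1*24336 - 12636 + 8424) = 7396 + (176 - 24336 - 12636 + 8424) = 7396 - 28372 = -20976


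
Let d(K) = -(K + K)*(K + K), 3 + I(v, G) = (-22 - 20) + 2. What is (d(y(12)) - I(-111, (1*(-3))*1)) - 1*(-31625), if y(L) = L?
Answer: 31092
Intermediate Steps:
I(v, G) = -43 (I(v, G) = -3 + ((-22 - 20) + 2) = -3 + (-42 + 2) = -3 - 40 = -43)
d(K) = -4*K² (d(K) = -2*K*2*K = -4*K²)
(d(y(12)) - I(-111, (1*(-3))*1)) - 1*(-31625) = (-4*12² - 1*(-43)) - 1*(-31625) = (-4*144 + 43) + 31625 = (-576 + 43) + 31625 = -533 + 31625 = 31092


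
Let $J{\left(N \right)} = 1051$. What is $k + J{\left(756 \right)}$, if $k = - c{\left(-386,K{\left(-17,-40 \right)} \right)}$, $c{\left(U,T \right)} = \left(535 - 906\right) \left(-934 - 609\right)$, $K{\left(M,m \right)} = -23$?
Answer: $-571402$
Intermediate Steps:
$c{\left(U,T \right)} = 572453$ ($c{\left(U,T \right)} = - 371 \left(-934 - 609\right) = \left(-371\right) \left(-1543\right) = 572453$)
$k = -572453$ ($k = \left(-1\right) 572453 = -572453$)
$k + J{\left(756 \right)} = -572453 + 1051 = -571402$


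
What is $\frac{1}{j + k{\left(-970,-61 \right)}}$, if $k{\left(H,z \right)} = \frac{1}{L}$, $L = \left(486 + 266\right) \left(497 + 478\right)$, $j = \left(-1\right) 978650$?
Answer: $- \frac{733200}{717546179999} \approx -1.0218 \cdot 10^{-6}$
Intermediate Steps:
$j = -978650$
$L = 733200$ ($L = 752 \cdot 975 = 733200$)
$k{\left(H,z \right)} = \frac{1}{733200}$
$\frac{1}{j + k{\left(-970,-61 \right)}} = \frac{1}{-978650 + \frac{1}{733200}} = \frac{1}{- \frac{717546179999}{733200}} = - \frac{733200}{717546179999}$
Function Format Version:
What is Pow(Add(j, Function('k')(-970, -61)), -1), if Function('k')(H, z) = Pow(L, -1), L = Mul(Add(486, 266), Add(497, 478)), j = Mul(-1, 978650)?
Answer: Rational(-733200, 717546179999) ≈ -1.0218e-6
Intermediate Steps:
j = -978650
L = 733200 (L = Mul(752, 975) = 733200)
Function('k')(H, z) = Rational(1, 733200) (Function('k')(H, z) = Pow(733200, -1) = Rational(1, 733200))
Pow(Add(j, Function('k')(-970, -61)), -1) = Pow(Add(-978650, Rational(1, 733200)), -1) = Pow(Rational(-717546179999, 733200), -1) = Rational(-733200, 717546179999)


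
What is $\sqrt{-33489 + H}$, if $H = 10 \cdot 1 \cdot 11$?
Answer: $i \sqrt{33379} \approx 182.7 i$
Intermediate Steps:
$H = 110$ ($H = 10 \cdot 11 = 110$)
$\sqrt{-33489 + H} = \sqrt{-33489 + 110} = \sqrt{-33379} = i \sqrt{33379}$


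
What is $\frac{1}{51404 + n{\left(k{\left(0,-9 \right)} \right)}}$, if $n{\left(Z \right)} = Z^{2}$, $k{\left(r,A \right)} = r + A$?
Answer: $\frac{1}{51485} \approx 1.9423 \cdot 10^{-5}$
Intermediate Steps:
$k{\left(r,A \right)} = A + r$
$\frac{1}{51404 + n{\left(k{\left(0,-9 \right)} \right)}} = \frac{1}{51404 + \left(-9 + 0\right)^{2}} = \frac{1}{51404 + \left(-9\right)^{2}} = \frac{1}{51404 + 81} = \frac{1}{51485}$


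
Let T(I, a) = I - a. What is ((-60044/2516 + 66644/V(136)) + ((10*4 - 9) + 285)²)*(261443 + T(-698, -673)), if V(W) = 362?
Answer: 175100056749214/6697 ≈ 2.6146e+10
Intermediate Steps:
((-60044/2516 + 66644/V(136)) + ((10*4 - 9) + 285)²)*(261443 + T(-698, -673)) = ((-60044/2516 + 66644/362) + ((10*4 - 9) + 285)²)*(261443 + (-698 - 1*(-673))) = ((-60044*1/2516 + 66644*(1/362)) + ((40 - 9) + 285)²)*(261443 + (-698 + 673)) = ((-883/37 + 33322/181) + (31 + 285)²)*(261443 - 25) = (1073091/6697 + 316²)*261418 = (1073091/6697 + 99856)*261418 = (669808723/6697)*261418 = 175100056749214/6697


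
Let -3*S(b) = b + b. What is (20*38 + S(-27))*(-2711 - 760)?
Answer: -2700438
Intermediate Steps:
S(b) = -2*b/3 (S(b) = -(b + b)/3 = -2*b/3)
(20*38 + S(-27))*(-2711 - 760) = (20*38 - ⅔*(-27))*(-2711 - 760) = (760 + 18)*(-3471) = 778*(-3471) = -2700438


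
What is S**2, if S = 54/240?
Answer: 81/1600 ≈ 0.050625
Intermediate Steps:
S = 9/40 (S = 54*(1/240) = 9/40 ≈ 0.22500)
S**2 = (9/40)**2 = 81/1600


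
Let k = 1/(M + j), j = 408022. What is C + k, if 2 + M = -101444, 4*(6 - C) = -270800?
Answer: 20757034657/306576 ≈ 67706.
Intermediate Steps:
C = 67706 (C = 6 - ¼*(-270800) = 6 + 67700 = 67706)
M = -101446 (M = -2 - 101444 = -101446)
k = 1/306576 (k = 1/(-101446 + 408022) = 1/306576 ≈ 3.2618e-6)
C + k = 67706 + 1/306576 = 20757034657/306576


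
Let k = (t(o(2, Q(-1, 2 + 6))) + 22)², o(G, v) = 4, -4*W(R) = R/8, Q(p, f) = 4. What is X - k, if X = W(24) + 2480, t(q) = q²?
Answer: 4141/4 ≈ 1035.3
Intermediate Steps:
W(R) = -R/32 (W(R) = -R/(4*8) = -R/32)
X = 9917/4 (X = -1/32*24 + 2480 = -¾ + 2480 = 9917/4 ≈ 2479.3)
k = 1444 (k = (4² + 22)² = (16 + 22)² = 38² = 1444)
X - k = 9917/4 - 1*1444 = 9917/4 - 1444 = 4141/4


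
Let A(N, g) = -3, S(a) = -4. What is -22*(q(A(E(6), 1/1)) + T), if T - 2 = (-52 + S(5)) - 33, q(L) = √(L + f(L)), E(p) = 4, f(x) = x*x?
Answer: 1914 - 22*√6 ≈ 1860.1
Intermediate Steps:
f(x) = x²
q(L) = √(L + L²)
T = -87 (T = 2 + ((-52 - 4) - 33) = 2 + (-56 - 33) = 2 - 89 = -87)
-22*(q(A(E(6), 1/1)) + T) = -22*(√(-3*(1 - 3)) - 87) = -22*(√(-3*(-2)) - 87) = -22*(√6 - 87) = -22*(-87 + √6) = 1914 - 22*√6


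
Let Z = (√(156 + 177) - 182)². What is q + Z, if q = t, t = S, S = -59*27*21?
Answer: 4 - 1092*√37 ≈ -6638.4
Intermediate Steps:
Z = (-182 + 3*√37)² (Z = (√333 - 182)² = (3*√37 - 182)² = (-182 + 3*√37)² ≈ 26815.)
S = -33453 (S = -1593*21 = -33453)
t = -33453
q = -33453
q + Z = -33453 + (33457 - 1092*√37) = 4 - 1092*√37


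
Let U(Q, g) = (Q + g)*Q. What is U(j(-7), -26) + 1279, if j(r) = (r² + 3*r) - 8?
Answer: 1159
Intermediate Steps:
j(r) = -8 + r² + 3*r
U(Q, g) = Q*(Q + g)
U(j(-7), -26) + 1279 = (-8 + (-7)² + 3*(-7))*((-8 + (-7)² + 3*(-7)) - 26) + 1279 = (-8 + 49 - 21)*((-8 + 49 - 21) - 26) + 1279 = 20*(20 - 26) + 1279 = 20*(-6) + 1279 = -120 + 1279 = 1159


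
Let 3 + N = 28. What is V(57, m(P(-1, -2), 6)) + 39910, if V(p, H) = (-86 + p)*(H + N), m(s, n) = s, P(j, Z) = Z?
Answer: 39243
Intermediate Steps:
N = 25 (N = -3 + 28 = 25)
V(p, H) = (-86 + p)*(25 + H) (V(p, H) = (-86 + p)*(H + 25) = (-86 + p)*(25 + H))
V(57, m(P(-1, -2), 6)) + 39910 = (-2150 - 86*(-2) + 25*57 - 2*57) + 39910 = (-2150 + 172 + 1425 - 114) + 39910 = -667 + 39910 = 39243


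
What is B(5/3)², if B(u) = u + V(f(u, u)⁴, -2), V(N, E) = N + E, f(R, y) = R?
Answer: 357604/6561 ≈ 54.505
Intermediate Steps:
V(N, E) = E + N
B(u) = -2 + u + u⁴ (B(u) = u + (-2 + u⁴) = -2 + u + u⁴)
B(5/3)² = (-2 + 5/3 + (5/3)⁴)² = (-2 + 5/3 + 625/81)² = (598/81)² = 357604/6561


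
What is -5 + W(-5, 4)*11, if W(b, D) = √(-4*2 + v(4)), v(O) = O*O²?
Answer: -5 + 22*√14 ≈ 77.316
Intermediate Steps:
v(O) = O³
W(b, D) = 2*√14 (W(b, D) = √(-4*2 + 4³) = √(-8 + 64) = √56 = 2*√14)
-5 + W(-5, 4)*11 = -5 + (2*√14)*11 = -5 + 22*√14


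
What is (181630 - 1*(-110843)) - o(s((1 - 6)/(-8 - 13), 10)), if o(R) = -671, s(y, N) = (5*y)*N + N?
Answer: 293144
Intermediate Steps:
s(y, N) = N + 5*N*y (s(y, N) = 5*N*y + N = N + 5*N*y)
(181630 - 1*(-110843)) - o(s((1 - 6)/(-8 - 13), 10)) = (181630 - 1*(-110843)) - 1*(-671) = (181630 + 110843) + 671 = 292473 + 671 = 293144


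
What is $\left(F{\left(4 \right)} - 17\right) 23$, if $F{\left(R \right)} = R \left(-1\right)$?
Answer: $-483$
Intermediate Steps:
$F{\left(R \right)} = - R$
$\left(F{\left(4 \right)} - 17\right) 23 = \left(\left(-1\right) 4 - 17\right) 23 = \left(-4 - 17\right) 23 = \left(-21\right) 23 = -483$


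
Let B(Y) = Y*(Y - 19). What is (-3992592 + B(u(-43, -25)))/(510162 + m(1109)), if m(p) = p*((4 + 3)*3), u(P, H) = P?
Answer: -3989926/533451 ≈ -7.4795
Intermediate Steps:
m(p) = 21*p (m(p) = p*(7*3) = p*21 = 21*p)
B(Y) = Y*(-19 + Y)
(-3992592 + B(u(-43, -25)))/(510162 + m(1109)) = (-3992592 - 43*(-19 - 43))/(510162 + 21*1109) = (-3992592 - 43*(-62))/(510162 + 23289) = (-3992592 + 2666)/533451 = -3989926*1/533451 = -3989926/533451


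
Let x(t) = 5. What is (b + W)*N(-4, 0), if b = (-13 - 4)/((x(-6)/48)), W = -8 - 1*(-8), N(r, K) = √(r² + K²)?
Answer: -3264/5 ≈ -652.80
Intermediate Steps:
N(r, K) = √(K² + r²)
W = 0 (W = -8 + 8 = 0)
b = -816/5 (b = (-13 - 4)/((5/48)) = -17/(5*(1/48)) = -17/5/48 = -17*48/5 = -816/5 ≈ -163.20)
(b + W)*N(-4, 0) = (-816/5 + 0)*√(0² + (-4)²) = -816*√(0 + 16)/5 = -816*√16/5 = -816/5*4 = -3264/5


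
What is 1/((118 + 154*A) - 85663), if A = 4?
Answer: -1/84929 ≈ -1.1775e-5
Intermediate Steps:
1/((118 + 154*A) - 85663) = 1/((118 + 154*4) - 85663) = 1/((118 + 616) - 85663) = 1/(734 - 85663) = 1/(-84929) = -1/84929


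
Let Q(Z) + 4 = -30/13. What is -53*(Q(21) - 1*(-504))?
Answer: -342910/13 ≈ -26378.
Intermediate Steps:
Q(Z) = -82/13 (Q(Z) = -4 - 30/13 = -82/13)
-53*(Q(21) - 1*(-504)) = -53*(-82/13 - 1*(-504)) = -53*(-82/13 + 504) = -53*6470/13 = -342910/13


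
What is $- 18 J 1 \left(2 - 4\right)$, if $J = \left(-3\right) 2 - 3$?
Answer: $-324$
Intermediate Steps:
$J = -9$ ($J = -6 - 3 = -9$)
$- 18 J 1 \left(2 - 4\right) = \left(-18\right) \left(-9\right) 1 \left(2 - 4\right) = 162 \cdot 1 \left(-2\right) = 162 \left(-2\right) = -324$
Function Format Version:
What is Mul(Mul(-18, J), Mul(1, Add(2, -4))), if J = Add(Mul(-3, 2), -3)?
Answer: -324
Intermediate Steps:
J = -9 (J = Add(-6, -3) = -9)
Mul(Mul(-18, J), Mul(1, Add(2, -4))) = Mul(Mul(-18, -9), Mul(1, Add(2, -4))) = Mul(162, Mul(1, -2)) = Mul(162, -2) = -324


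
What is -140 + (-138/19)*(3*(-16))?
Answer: 3964/19 ≈ 208.63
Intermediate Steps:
-140 + (-138/19)*(3*(-16)) = -140 - 138*1/19*(-48) = -140 - 138/19*(-48) = -140 + 6624/19 = 3964/19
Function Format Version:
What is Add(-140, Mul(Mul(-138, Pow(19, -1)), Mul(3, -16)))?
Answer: Rational(3964, 19) ≈ 208.63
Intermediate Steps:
Add(-140, Mul(Mul(-138, Pow(19, -1)), Mul(3, -16))) = Add(-140, Mul(Mul(-138, Rational(1, 19)), -48)) = Add(-140, Mul(Rational(-138, 19), -48)) = Add(-140, Rational(6624, 19)) = Rational(3964, 19)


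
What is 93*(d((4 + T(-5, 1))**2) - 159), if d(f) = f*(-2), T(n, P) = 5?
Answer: -29853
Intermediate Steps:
d(f) = -2*f
93*(d((4 + T(-5, 1))**2) - 159) = 93*(-2*(4 + 5)**2 - 159) = 93*(-2*9**2 - 159) = 93*(-2*81 - 159) = 93*(-162 - 159) = 93*(-321) = -29853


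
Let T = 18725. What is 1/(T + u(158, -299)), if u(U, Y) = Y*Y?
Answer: 1/108126 ≈ 9.2485e-6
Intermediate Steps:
u(U, Y) = Y²
1/(T + u(158, -299)) = 1/(18725 + (-299)²) = 1/(18725 + 89401) = 1/108126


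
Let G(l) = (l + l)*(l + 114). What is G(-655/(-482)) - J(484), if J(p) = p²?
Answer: -27175225507/116162 ≈ -2.3394e+5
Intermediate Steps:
G(l) = 2*l*(114 + l) (G(l) = (2*l)*(114 + l) = 2*l*(114 + l))
G(-655/(-482)) - J(484) = 2*(-655/(-482))*(114 - 655/(-482)) - 1*484² = 2*(-655*(-1/482))*(114 - 655*(-1/482)) - 1*234256 = 2*(655/482)*(114 + 655/482) - 234256 = 2*(655/482)*(55603/482) - 234256 = 36419965/116162 - 234256 = -27175225507/116162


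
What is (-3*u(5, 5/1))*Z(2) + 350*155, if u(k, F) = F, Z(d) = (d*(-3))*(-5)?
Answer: 53800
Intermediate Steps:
Z(d) = 15*d (Z(d) = -3*d*(-5) = 15*d)
(-3*u(5, 5/1))*Z(2) + 350*155 = (-15/1)*(15*2) + 350*155 = -15*30 + 54250 = -450 + 54250 = 53800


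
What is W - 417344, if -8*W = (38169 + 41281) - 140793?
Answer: -3277409/8 ≈ -4.0968e+5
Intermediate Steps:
W = 61343/8 (W = -((38169 + 41281) - 140793)/8 = -(79450 - 140793)/8 = -⅛*(-61343) = 61343/8 ≈ 7667.9)
W - 417344 = 61343/8 - 417344 = -3277409/8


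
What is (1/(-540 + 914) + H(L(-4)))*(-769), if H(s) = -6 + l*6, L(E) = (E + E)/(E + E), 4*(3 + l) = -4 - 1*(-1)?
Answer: 4098001/187 ≈ 21914.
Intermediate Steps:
l = -15/4 (l = -3 + (-4 - 1*(-1))/4 = -3 + (-4 + 1)/4 = -3 + (¼)*(-3) = -3 - ¾ = -15/4 ≈ -3.7500)
L(E) = 1 (L(E) = (2*E)/((2*E)) = (2*E)*(1/(2*E)) = 1)
H(s) = -57/2 (H(s) = -6 - 15/4*6 = -6 - 45/2 = -57/2)
(1/(-540 + 914) + H(L(-4)))*(-769) = (1/(-540 + 914) - 57/2)*(-769) = (1/374 - 57/2)*(-769) = -5329/187*(-769) = 4098001/187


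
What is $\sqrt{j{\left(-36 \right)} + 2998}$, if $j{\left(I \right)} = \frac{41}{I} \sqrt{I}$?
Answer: $\frac{\sqrt{107928 - 246 i}}{6} \approx 54.754 - 0.0624 i$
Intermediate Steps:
$j{\left(I \right)} = \frac{41}{\sqrt{I}}$
$\sqrt{j{\left(-36 \right)} + 2998} = \sqrt{\frac{41}{6 i} + 2998} = \sqrt{41 \left(- \frac{i}{6}\right) + 2998} = \sqrt{- \frac{41 i}{6} + 2998} = \sqrt{2998 - \frac{41 i}{6}}$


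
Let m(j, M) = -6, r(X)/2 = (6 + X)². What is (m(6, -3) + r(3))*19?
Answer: 2964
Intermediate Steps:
r(X) = 2*(6 + X)²
(m(6, -3) + r(3))*19 = (-6 + 2*(6 + 3)²)*19 = (-6 + 2*9²)*19 = (-6 + 2*81)*19 = (-6 + 162)*19 = 156*19 = 2964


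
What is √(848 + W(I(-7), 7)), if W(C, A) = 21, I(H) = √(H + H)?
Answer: √869 ≈ 29.479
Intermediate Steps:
I(H) = √2*√H (I(H) = √(2*H) = √2*√H)
√(848 + W(I(-7), 7)) = √(848 + 21) = √869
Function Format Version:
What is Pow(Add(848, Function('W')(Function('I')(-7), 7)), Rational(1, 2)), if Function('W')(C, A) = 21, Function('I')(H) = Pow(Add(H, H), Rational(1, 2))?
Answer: Pow(869, Rational(1, 2)) ≈ 29.479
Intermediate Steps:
Function('I')(H) = Mul(Pow(2, Rational(1, 2)), Pow(H, Rational(1, 2))) (Function('I')(H) = Pow(Mul(2, H), Rational(1, 2)) = Mul(Pow(2, Rational(1, 2)), Pow(H, Rational(1, 2))))
Pow(Add(848, Function('W')(Function('I')(-7), 7)), Rational(1, 2)) = Pow(Add(848, 21), Rational(1, 2)) = Pow(869, Rational(1, 2))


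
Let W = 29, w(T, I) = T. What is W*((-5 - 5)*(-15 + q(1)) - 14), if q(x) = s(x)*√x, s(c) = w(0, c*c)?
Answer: 3944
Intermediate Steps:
s(c) = 0
q(x) = 0 (q(x) = 0*√x = 0)
W*((-5 - 5)*(-15 + q(1)) - 14) = 29*((-5 - 5)*(-15 + 0) - 14) = 29*(-10*(-15) - 14) = 29*(150 - 14) = 29*136 = 3944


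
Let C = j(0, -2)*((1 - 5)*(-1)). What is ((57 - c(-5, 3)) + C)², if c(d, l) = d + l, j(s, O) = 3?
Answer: 5041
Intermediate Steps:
C = 12 (C = 3*((1 - 5)*(-1)) = 3*(-4*(-1)) = 3*4 = 12)
((57 - c(-5, 3)) + C)² = ((57 - (-5 + 3)) + 12)² = ((57 - 1*(-2)) + 12)² = ((57 + 2) + 12)² = (59 + 12)² = 71² = 5041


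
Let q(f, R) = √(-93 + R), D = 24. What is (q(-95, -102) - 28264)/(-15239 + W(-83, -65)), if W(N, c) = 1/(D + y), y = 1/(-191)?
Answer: 64766956/34920073 - 4583*I*√195/69840146 ≈ 1.8547 - 0.00091635*I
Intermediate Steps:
y = -1/191 ≈ -0.0052356
W(N, c) = 191/4583 (W(N, c) = 1/(24 - 1/191) = 1/(4583/191) = 191/4583)
(q(-95, -102) - 28264)/(-15239 + W(-83, -65)) = (√(-93 - 102) - 28264)/(-15239 + 191/4583) = (√(-195) - 28264)/(-69840146/4583) = (I*√195 - 28264)*(-4583/69840146) = (-28264 + I*√195)*(-4583/69840146) = 64766956/34920073 - 4583*I*√195/69840146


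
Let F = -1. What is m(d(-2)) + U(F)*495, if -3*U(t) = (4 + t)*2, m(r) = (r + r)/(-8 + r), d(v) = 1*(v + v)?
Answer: -2968/3 ≈ -989.33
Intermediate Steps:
d(v) = 2*v (d(v) = 1*(2*v) = 2*v)
m(r) = 2*r/(-8 + r) (m(r) = (2*r)/(-8 + r) = 2*r/(-8 + r))
U(t) = -8/3 - 2*t/3 (U(t) = -(4 + t)*2/3 = -(8 + 2*t)/3 = -8/3 - 2*t/3)
m(d(-2)) + U(F)*495 = 2*(2*(-2))/(-8 + 2*(-2)) + (-8/3 - ⅔*(-1))*495 = 2*(-4)/(-8 - 4) + (-8/3 + ⅔)*495 = 2*(-4)/(-12) - 2*495 = 2*(-4)*(-1/12) - 990 = ⅔ - 990 = -2968/3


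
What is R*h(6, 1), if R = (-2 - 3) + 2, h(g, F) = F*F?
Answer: -3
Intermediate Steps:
h(g, F) = F**2
R = -3 (R = -5 + 2 = -3)
R*h(6, 1) = -3*1**2 = -3*1 = -3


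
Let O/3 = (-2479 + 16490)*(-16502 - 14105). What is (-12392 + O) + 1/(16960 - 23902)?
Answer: -8930997008467/6942 ≈ -1.2865e+9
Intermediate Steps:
O = -1286504031 (O = 3*((-2479 + 16490)*(-16502 - 14105)) = 3*(14011*(-30607)) = 3*(-428834677) = -1286504031)
(-12392 + O) + 1/(16960 - 23902) = (-12392 - 1286504031) + 1/(16960 - 23902) = -1286516423 + 1/(-6942) = -1286516423 - 1/6942 = -8930997008467/6942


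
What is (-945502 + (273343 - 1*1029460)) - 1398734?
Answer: -3100353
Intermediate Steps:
(-945502 + (273343 - 1*1029460)) - 1398734 = (-945502 + (273343 - 1029460)) - 1398734 = (-945502 - 756117) - 1398734 = -1701619 - 1398734 = -3100353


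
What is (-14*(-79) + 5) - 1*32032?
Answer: -30921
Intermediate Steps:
(-14*(-79) + 5) - 1*32032 = (1106 + 5) - 32032 = 1111 - 32032 = -30921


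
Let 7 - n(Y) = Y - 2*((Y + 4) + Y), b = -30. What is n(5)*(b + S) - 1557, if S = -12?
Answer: -2817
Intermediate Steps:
n(Y) = 15 + 3*Y (n(Y) = 7 - (Y - 2*((Y + 4) + Y)) = 7 - (Y - 2*((4 + Y) + Y)) = 7 - (Y - 2*(4 + 2*Y)) = 7 - (Y + (-8 - 4*Y)) = 7 - (-8 - 3*Y) = 7 + (8 + 3*Y) = 15 + 3*Y)
n(5)*(b + S) - 1557 = (15 + 3*5)*(-30 - 12) - 1557 = (15 + 15)*(-42) - 1557 = 30*(-42) - 1557 = -1260 - 1557 = -2817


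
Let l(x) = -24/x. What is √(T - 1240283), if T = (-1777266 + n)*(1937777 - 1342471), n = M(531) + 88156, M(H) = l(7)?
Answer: I*√49271489350615/7 ≈ 1.0028e+6*I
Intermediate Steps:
M(H) = -24/7
n = 617068/7 (n = -24/7 + 88156 = 617068/7 ≈ 88153.)
T = -7038775510964/7 (T = (-1777266 + 617068/7)*(1937777 - 1342471) = -11823794/7*595306 = -7038775510964/7 ≈ -1.0055e+12)
√(T - 1240283) = √(-7038775510964/7 - 1240283) = √(-7038784192945/7) = I*√49271489350615/7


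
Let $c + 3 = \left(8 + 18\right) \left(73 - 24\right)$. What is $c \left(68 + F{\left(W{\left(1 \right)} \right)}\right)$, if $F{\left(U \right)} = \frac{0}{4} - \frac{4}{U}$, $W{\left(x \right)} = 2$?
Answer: $83886$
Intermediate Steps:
$c = 1271$ ($c = -3 + \left(8 + 18\right) \left(73 - 24\right) = -3 + 26 \cdot 49 = -3 + 1274 = 1271$)
$F{\left(U \right)} = - \frac{4}{U}$ ($F{\left(U \right)} = 0 \cdot \frac{1}{4} - \frac{4}{U} = 0 - \frac{4}{U} = - \frac{4}{U}$)
$c \left(68 + F{\left(W{\left(1 \right)} \right)}\right) = 1271 \left(68 - \frac{4}{2}\right) = 1271 \left(68 - 2\right) = 1271 \cdot 66 = 83886$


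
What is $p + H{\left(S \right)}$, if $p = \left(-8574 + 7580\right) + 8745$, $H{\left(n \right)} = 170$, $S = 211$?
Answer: $7921$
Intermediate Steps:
$p = 7751$ ($p = -994 + 8745 = 7751$)
$p + H{\left(S \right)} = 7751 + 170 = 7921$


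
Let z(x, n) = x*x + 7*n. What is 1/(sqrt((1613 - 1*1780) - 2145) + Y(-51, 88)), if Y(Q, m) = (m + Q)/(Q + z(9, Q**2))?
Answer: 674769/768943848097 - 11307997746*I*sqrt(2)/768943848097 ≈ 8.7753e-7 - 0.020797*I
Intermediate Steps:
z(x, n) = x**2 + 7*n
Y(Q, m) = (Q + m)/(81 + Q + 7*Q**2) (Y(Q, m) = (m + Q)/(Q + (9**2 + 7*Q**2)) = (Q + m)/(Q + (81 + 7*Q**2)) = (Q + m)/(81 + Q + 7*Q**2))
1/(sqrt((1613 - 1*1780) - 2145) + Y(-51, 88)) = 1/(sqrt((1613 - 1*1780) - 2145) + (-51 + 88)/(81 - 51 + 7*(-51)**2)) = 1/(sqrt((1613 - 1780) - 2145) + 37/(81 - 51 + 7*2601)) = 1/(sqrt(-167 - 2145) + 37/(81 - 51 + 18207)) = 1/(sqrt(-2312) + 37/18237) = 1/(34*I*sqrt(2) + (1/18237)*37) = 1/(34*I*sqrt(2) + 37/18237) = 1/(37/18237 + 34*I*sqrt(2))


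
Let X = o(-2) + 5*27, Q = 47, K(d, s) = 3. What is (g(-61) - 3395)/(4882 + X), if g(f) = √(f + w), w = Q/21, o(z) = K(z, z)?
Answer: -679/1004 + I*√25914/105420 ≈ -0.6763 + 0.001527*I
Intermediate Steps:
o(z) = 3
w = 47/21 ≈ 2.2381
g(f) = √(47/21 + f) (g(f) = √(f + 47/21) = √(47/21 + f))
X = 138 (X = 3 + 5*27 = 3 + 135 = 138)
(g(-61) - 3395)/(4882 + X) = (√(987 + 441*(-61))/21 - 3395)/(4882 + 138) = (√(987 - 26901)/21 - 3395)/5020 = (√(-25914)/21 - 3395)*(1/5020) = ((I*√25914)/21 - 3395)*(1/5020) = (I*√25914/21 - 3395)*(1/5020) = (-3395 + I*√25914/21)*(1/5020) = -679/1004 + I*√25914/105420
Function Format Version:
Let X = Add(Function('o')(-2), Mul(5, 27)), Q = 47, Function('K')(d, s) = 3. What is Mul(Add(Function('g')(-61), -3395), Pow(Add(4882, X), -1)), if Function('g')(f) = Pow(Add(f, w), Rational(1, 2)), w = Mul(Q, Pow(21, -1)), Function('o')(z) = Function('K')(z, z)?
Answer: Add(Rational(-679, 1004), Mul(Rational(1, 105420), I, Pow(25914, Rational(1, 2)))) ≈ Add(-0.67630, Mul(0.0015270, I))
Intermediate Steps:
Function('o')(z) = 3
w = Rational(47, 21) (w = Mul(47, Pow(21, -1)) = Mul(47, Rational(1, 21)) = Rational(47, 21) ≈ 2.2381)
Function('g')(f) = Pow(Add(Rational(47, 21), f), Rational(1, 2)) (Function('g')(f) = Pow(Add(f, Rational(47, 21)), Rational(1, 2)) = Pow(Add(Rational(47, 21), f), Rational(1, 2)))
X = 138 (X = Add(3, Mul(5, 27)) = Add(3, 135) = 138)
Mul(Add(Function('g')(-61), -3395), Pow(Add(4882, X), -1)) = Mul(Add(Mul(Rational(1, 21), Pow(Add(987, Mul(441, -61)), Rational(1, 2))), -3395), Pow(Add(4882, 138), -1)) = Mul(Add(Mul(Rational(1, 21), Pow(Add(987, -26901), Rational(1, 2))), -3395), Pow(5020, -1)) = Mul(Add(Mul(Rational(1, 21), Pow(-25914, Rational(1, 2))), -3395), Rational(1, 5020)) = Mul(Add(Mul(Rational(1, 21), Mul(I, Pow(25914, Rational(1, 2)))), -3395), Rational(1, 5020)) = Mul(Add(Mul(Rational(1, 21), I, Pow(25914, Rational(1, 2))), -3395), Rational(1, 5020)) = Mul(Add(-3395, Mul(Rational(1, 21), I, Pow(25914, Rational(1, 2)))), Rational(1, 5020)) = Add(Rational(-679, 1004), Mul(Rational(1, 105420), I, Pow(25914, Rational(1, 2))))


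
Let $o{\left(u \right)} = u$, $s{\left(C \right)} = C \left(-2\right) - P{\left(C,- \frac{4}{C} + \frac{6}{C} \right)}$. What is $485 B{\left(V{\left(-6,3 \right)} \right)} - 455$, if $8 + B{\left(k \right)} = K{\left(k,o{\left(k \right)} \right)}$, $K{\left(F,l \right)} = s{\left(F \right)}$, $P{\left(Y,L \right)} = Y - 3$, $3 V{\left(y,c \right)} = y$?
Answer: $30$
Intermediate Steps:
$V{\left(y,c \right)} = \frac{y}{3}$
$P{\left(Y,L \right)} = -3 + Y$
$s{\left(C \right)} = 3 - 3 C$ ($s{\left(C \right)} = C \left(-2\right) - \left(-3 + C\right) = - 2 C - \left(-3 + C\right) = 3 - 3 C$)
$K{\left(F,l \right)} = 3 - 3 F$
$B{\left(k \right)} = -5 - 3 k$ ($B{\left(k \right)} = -8 - \left(-3 + 3 k\right) = -5 - 3 k$)
$485 B{\left(V{\left(-6,3 \right)} \right)} - 455 = 485 \left(-5 - 3 \cdot \frac{1}{3} \left(-6\right)\right) - 455 = 485 \left(-5 - -6\right) - 455 = 485 \left(-5 + 6\right) - 455 = 485 \cdot 1 - 455 = 485 - 455 = 30$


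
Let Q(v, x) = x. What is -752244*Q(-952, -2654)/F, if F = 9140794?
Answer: 998227788/4570397 ≈ 218.41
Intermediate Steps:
-752244*Q(-952, -2654)/F = -752244/(9140794/(-2654)) = -752244/(9140794*(-1/2654)) = -752244/(-4570397/1327) = -752244*(-1327/4570397) = 998227788/4570397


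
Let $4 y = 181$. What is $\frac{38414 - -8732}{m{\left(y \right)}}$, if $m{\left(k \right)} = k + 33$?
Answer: $\frac{188584}{313} \approx 602.5$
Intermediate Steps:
$y = \frac{181}{4}$ ($y = \frac{1}{4} \cdot 181 = \frac{181}{4} \approx 45.25$)
$m{\left(k \right)} = 33 + k$
$\frac{38414 - -8732}{m{\left(y \right)}} = \frac{38414 - -8732}{33 + \frac{181}{4}} = \frac{38414 + 8732}{\frac{313}{4}} = 47146 \cdot \frac{4}{313} = \frac{188584}{313}$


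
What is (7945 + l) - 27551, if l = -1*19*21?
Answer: -20005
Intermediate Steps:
l = -399 (l = -19*21 = -399)
(7945 + l) - 27551 = (7945 - 399) - 27551 = 7546 - 27551 = -20005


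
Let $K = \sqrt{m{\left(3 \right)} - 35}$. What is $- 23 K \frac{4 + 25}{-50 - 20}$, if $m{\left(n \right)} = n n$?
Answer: $\frac{667 i \sqrt{26}}{70} \approx 48.586 i$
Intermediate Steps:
$m{\left(n \right)} = n^{2}$
$K = i \sqrt{26}$ ($K = \sqrt{3^{2} - 35} = \sqrt{9 - 35} = \sqrt{-26} = i \sqrt{26} \approx 5.099 i$)
$- 23 K \frac{4 + 25}{-50 - 20} = - 23 i \sqrt{26} \frac{4 + 25}{-50 - 20} = - 23 i \sqrt{26} \frac{29}{-70} = - 23 i \sqrt{26} \cdot 29 \left(- \frac{1}{70}\right) = - 23 i \sqrt{26} \left(- \frac{29}{70}\right) = \frac{667 i \sqrt{26}}{70}$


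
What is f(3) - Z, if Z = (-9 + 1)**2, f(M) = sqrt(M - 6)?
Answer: -64 + I*sqrt(3) ≈ -64.0 + 1.732*I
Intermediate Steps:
f(M) = sqrt(-6 + M)
Z = 64 (Z = (-8)**2 = 64)
f(3) - Z = sqrt(-6 + 3) - 1*64 = sqrt(-3) - 64 = I*sqrt(3) - 64 = -64 + I*sqrt(3)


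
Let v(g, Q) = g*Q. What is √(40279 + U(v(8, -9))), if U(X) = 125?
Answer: 2*√10101 ≈ 201.01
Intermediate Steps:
v(g, Q) = Q*g
√(40279 + U(v(8, -9))) = √(40279 + 125) = √40404 = 2*√10101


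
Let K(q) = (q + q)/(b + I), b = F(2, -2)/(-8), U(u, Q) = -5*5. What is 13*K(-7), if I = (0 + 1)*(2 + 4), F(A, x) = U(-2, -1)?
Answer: -1456/73 ≈ -19.945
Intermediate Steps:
U(u, Q) = -25
F(A, x) = -25
b = 25/8 (b = -25/(-8) = -25*(-⅛) = 25/8 ≈ 3.1250)
I = 6 (I = 1*6 = 6)
K(q) = 16*q/73 (K(q) = (q + q)/(25/8 + 6) = (2*q)/(73/8) = (2*q)*(8/73) = 16*q/73)
13*K(-7) = 13*((16/73)*(-7)) = 13*(-112/73) = -1456/73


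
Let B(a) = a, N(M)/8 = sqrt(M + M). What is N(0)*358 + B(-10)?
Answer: -10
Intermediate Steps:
N(M) = 8*sqrt(2)*sqrt(M) (N(M) = 8*sqrt(M + M) = 8*sqrt(2*M) = 8*(sqrt(2)*sqrt(M)) = 8*sqrt(2)*sqrt(M))
N(0)*358 + B(-10) = (8*sqrt(2)*sqrt(0))*358 - 10 = (8*sqrt(2)*0)*358 - 10 = 0*358 - 10 = 0 - 10 = -10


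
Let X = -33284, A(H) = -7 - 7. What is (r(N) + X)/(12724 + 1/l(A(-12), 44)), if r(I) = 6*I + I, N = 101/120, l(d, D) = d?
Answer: -27953611/10688100 ≈ -2.6154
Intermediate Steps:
A(H) = -14
N = 101/120 (N = 101*(1/120) = 101/120 ≈ 0.84167)
r(I) = 7*I
(r(N) + X)/(12724 + 1/l(A(-12), 44)) = (7*(101/120) - 33284)/(12724 + 1/(-14)) = (707/120 - 33284)/(12724 - 1/14) = -3993373/(120*178135/14) = -3993373/120*14/178135 = -27953611/10688100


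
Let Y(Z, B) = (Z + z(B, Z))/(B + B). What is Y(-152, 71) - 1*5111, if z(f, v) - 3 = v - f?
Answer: -363067/71 ≈ -5113.6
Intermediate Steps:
z(f, v) = 3 + v - f (z(f, v) = 3 + (v - f) = 3 + v - f)
Y(Z, B) = (3 - B + 2*Z)/(2*B) (Y(Z, B) = (Z + (3 + Z - B))/(B + B) = (3 - B + 2*Z)/((2*B)) = (3 - B + 2*Z)*(1/(2*B)) = (3 - B + 2*Z)/(2*B))
Y(-152, 71) - 1*5111 = (½)*(3 - 1*71 + 2*(-152))/71 - 1*5111 = (½)*(1/71)*(3 - 71 - 304) - 5111 = (½)*(1/71)*(-372) - 5111 = -186/71 - 5111 = -363067/71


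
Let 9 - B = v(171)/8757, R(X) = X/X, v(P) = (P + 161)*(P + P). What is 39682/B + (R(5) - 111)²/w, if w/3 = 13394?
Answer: -775701936376/77531169 ≈ -10005.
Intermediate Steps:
v(P) = 2*P*(161 + P) (v(P) = (161 + P)*(2*P) = 2*P*(161 + P))
w = 40182 (w = 3*13394 = 40182)
R(X) = 1
B = -3859/973 (B = 9 - 2*171*(161 + 171)/8757 = 9 - 2*171*332/8757 = 9 - 113544/8757 = 9 - 1*12616/973 = 9 - 12616/973 = -3859/973 ≈ -3.9661)
39682/B + (R(5) - 111)²/w = 39682/(-3859/973) + (1 - 111)²/40182 = 39682*(-973/3859) + (-110)²*(1/40182) = -38610586/3859 + 12100*(1/40182) = -38610586/3859 + 6050/20091 = -775701936376/77531169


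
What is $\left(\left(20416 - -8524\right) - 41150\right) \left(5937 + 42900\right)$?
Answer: $-596299770$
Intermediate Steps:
$\left(\left(20416 - -8524\right) - 41150\right) \left(5937 + 42900\right) = \left(\left(20416 + 8524\right) - 41150\right) 48837 = \left(28940 - 41150\right) 48837 = \left(-12210\right) 48837 = -596299770$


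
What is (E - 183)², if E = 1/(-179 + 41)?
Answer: 637815025/19044 ≈ 33492.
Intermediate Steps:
E = -1/138 (E = 1/(-138) = -1/138 ≈ -0.0072464)
(E - 183)² = (-1/138 - 183)² = (-25255/138)² = 637815025/19044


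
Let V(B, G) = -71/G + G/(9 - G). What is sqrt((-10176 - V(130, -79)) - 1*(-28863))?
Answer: sqrt(225787085546)/3476 ≈ 136.70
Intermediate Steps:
sqrt((-10176 - V(130, -79)) - 1*(-28863)) = sqrt((-10176 - (639 - 1*(-79)**2 - 71*(-79))/((-79)*(-9 - 79))) - 1*(-28863)) = sqrt((-10176 - (-1)*(639 - 1*6241 + 5609)/(79*(-88))) + 28863) = sqrt((-10176 - (-1)*(-1)*(639 - 6241 + 5609)/(79*88)) + 28863) = sqrt((-10176 - (-1)*(-1)*7/(79*88)) + 28863) = sqrt((-10176 - 1*7/6952) + 28863) = sqrt((-10176 - 7/6952) + 28863) = sqrt(-70743559/6952 + 28863) = sqrt(129912017/6952) = sqrt(225787085546)/3476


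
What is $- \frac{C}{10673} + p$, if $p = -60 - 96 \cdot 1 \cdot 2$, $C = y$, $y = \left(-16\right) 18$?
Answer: $- \frac{2689308}{10673} \approx -251.97$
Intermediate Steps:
$y = -288$
$C = -288$
$p = -252$ ($p = -60 - 192 = -252$)
$- \frac{C}{10673} + p = - \frac{-288}{10673} - 252 = \left(-1\right) \left(- \frac{288}{10673}\right) - 252 = \frac{288}{10673} - 252 = - \frac{2689308}{10673}$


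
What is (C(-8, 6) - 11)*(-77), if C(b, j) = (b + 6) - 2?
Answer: 1155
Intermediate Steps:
C(b, j) = 4 + b (C(b, j) = (6 + b) - 2 = 4 + b)
(C(-8, 6) - 11)*(-77) = ((4 - 8) - 11)*(-77) = (-4 - 11)*(-77) = -15*(-77) = 1155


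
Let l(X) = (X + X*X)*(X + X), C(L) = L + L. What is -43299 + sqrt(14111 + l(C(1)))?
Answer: -43299 + sqrt(14135) ≈ -43180.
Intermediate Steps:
C(L) = 2*L
l(X) = 2*X*(X + X**2) (l(X) = (X + X**2)*(2*X) = 2*X*(X + X**2))
-43299 + sqrt(14111 + l(C(1))) = -43299 + sqrt(14111 + 2*(2*1)**2*(1 + 2*1)) = -43299 + sqrt(14111 + 2*2**2*(1 + 2)) = -43299 + sqrt(14111 + 2*4*3) = -43299 + sqrt(14111 + 24) = -43299 + sqrt(14135)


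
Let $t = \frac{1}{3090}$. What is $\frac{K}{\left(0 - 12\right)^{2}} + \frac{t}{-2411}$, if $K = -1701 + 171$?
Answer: $- \frac{316624579}{29799960} \approx -10.625$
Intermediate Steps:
$K = -1530$
$t = \frac{1}{3090} \approx 0.00032362$
$\frac{K}{\left(0 - 12\right)^{2}} + \frac{t}{-2411} = - \frac{1530}{\left(0 - 12\right)^{2}} + \frac{1}{3090 \left(-2411\right)} = - \frac{1530}{\left(-12\right)^{2}} + \frac{1}{3090} \left(- \frac{1}{2411}\right) = - \frac{1530}{144} - \frac{1}{7449990} = \left(-1530\right) \frac{1}{144} - \frac{1}{7449990} = - \frac{85}{8} - \frac{1}{7449990} = - \frac{316624579}{29799960}$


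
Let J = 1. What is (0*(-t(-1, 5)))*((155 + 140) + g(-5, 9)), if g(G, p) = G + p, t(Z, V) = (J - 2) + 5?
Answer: 0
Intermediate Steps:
t(Z, V) = 4 (t(Z, V) = (1 - 2) + 5 = -1 + 5 = 4)
(0*(-t(-1, 5)))*((155 + 140) + g(-5, 9)) = (0*(-1*4))*((155 + 140) + (-5 + 9)) = (0*(-4))*(295 + 4) = 0*299 = 0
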